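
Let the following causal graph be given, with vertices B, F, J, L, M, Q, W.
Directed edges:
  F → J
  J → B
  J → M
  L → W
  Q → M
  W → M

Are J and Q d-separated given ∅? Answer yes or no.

Yes — J ⊥ Q | ∅.

Bayes-Ball from J | ∅ reaches {B,F,M}.
Q ∉ reach(J|∅) ⇒ J ⊥ Q | ∅.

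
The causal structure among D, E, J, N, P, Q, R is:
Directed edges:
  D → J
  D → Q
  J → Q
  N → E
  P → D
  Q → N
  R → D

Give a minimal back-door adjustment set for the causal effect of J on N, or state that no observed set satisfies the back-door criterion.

J→N: minimal back-door set {D}.

desc(J)\{J}={E,N,Q}; candidates ⊆ {D,P,R}.
size 0: {}; under {} J still reaches {D,E,N,P,Q,R} ∋ N.
{D}: J⊥N given {D} in G with J→· removed — back-door holds.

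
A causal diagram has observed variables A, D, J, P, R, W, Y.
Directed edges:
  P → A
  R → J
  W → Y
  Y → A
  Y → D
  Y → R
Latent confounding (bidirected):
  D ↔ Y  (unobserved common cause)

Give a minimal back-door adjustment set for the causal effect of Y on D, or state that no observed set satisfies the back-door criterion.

Y→D: no observed back-door set.

desc(Y)\{Y}={A,D,J,R}; candidates ⊆ {P,W}.
Y↔D: latent back-door arc(s) into Y.
size 0: {}; under {} Y still reaches {D,W} ∋ D.
size 1: {P}, {W}; under {P} Y still reaches {D,W} ∋ D.
size 2: {P,W}; under {P,W} Y still reaches {D} ∋ D.
Y↔D cannot be blocked by any observed set — no back-door set.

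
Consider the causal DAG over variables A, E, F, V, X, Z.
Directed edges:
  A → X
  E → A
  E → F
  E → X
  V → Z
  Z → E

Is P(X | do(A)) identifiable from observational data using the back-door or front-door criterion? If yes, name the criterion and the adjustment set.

P(X|do(A)): backdoor, adjust for {E}.

desc(A)\{A}={X}; candidates ⊆ {E,F,V,Z}.
size 0: {}; under {} A still reaches {E,F,V,X,Z} ∋ X.
{E}: A⊥X given {E} in G with A→· removed — back-door holds.
P(X|do(A)) = Σ_{E} P(X|A,E)·P(E).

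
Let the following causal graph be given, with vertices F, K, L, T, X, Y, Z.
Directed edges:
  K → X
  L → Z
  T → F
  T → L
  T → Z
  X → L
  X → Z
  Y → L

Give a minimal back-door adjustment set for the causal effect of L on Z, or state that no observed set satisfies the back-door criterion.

L→Z: minimal back-door set {T, X}.

desc(L)\{L}={Z}; candidates ⊆ {F,K,T,X,Y}.
size 0: {}; under {} L still reaches {F,K,T,X,Y,Z} ∋ Z.
size 1: {F}, {K}, {T} …(+2); under {F} L still reaches {K,T,X,Y,Z} ∋ Z.
{T,X}: L⊥Z given {T,X} in G with L→· removed — back-door holds.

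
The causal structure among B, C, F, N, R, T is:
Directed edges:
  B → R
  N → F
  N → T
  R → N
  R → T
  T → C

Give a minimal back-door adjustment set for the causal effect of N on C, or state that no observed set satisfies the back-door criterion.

desc(N)\{N}={C,F,T}; candidates ⊆ {B,R}.
size 0: {}; under {} N still reaches {B,C,R,T} ∋ C.
{R}: N⊥C given {R} in G with N→· removed — back-door holds.

N→C: minimal back-door set {R}.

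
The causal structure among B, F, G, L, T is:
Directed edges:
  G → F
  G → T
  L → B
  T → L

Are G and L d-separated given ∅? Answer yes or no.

No — G and L are d-connected given ∅.

Bayes-Ball from G | ∅ reaches {B,F,L,T}.
L ∈ reach(G|∅) ⇒ G ⊥̸ L | ∅.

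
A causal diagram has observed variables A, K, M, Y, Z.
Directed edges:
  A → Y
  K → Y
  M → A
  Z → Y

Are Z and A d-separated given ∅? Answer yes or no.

Yes — Z ⊥ A | ∅.

Bayes-Ball from Z | ∅ reaches {Y}.
A ∉ reach(Z|∅) ⇒ Z ⊥ A | ∅.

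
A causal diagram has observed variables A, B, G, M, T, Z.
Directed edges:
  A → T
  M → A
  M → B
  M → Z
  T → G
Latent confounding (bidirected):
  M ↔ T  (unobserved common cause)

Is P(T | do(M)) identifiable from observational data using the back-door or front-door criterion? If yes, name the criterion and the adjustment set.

P(T|do(M)): frontdoor, adjust for {A}.

desc(M)\{M}={A,B,G,T,Z}; candidates ⊆ {—}.
M↔T: latent back-door arc(s) into M.
size 0: {}; under {} M still reaches {G,T} ∋ T.
M↔T cannot be blocked by any observed set — no back-door set.
{A}: (i) intercepts every directed M→T path; (ii) no back-door M→{A}; (iii) {M} blocks every back-door {A}→T. Front-door holds.
P(T|do(M)) = Σ_{A} P(A|M) Σ_{M'} P(T|A,M')P(M').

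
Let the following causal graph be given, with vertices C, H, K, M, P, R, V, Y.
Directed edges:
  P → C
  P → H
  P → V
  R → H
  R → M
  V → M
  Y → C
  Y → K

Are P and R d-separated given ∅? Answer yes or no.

Bayes-Ball from P | ∅ reaches {C,H,M,V}.
R ∉ reach(P|∅) ⇒ P ⊥ R | ∅.

Yes — P ⊥ R | ∅.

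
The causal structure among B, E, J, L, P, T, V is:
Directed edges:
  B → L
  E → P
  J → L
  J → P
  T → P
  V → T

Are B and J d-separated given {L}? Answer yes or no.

No — B and J are d-connected given {L}.

Bayes-Ball from B | {L} reaches {J,P}.
J ∈ reach(B|{L}) ⇒ B ⊥̸ J | {L}.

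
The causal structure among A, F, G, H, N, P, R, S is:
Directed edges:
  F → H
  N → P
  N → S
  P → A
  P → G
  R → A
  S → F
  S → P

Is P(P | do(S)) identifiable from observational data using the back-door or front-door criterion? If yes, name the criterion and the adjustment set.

P(P|do(S)): backdoor, adjust for {N}.

desc(S)\{S}={A,F,G,H,P}; candidates ⊆ {N,R}.
size 0: {}; under {} S still reaches {A,G,N,P} ∋ P.
{N}: S⊥P given {N} in G with S→· removed — back-door holds.
P(P|do(S)) = Σ_{N} P(P|S,N)·P(N).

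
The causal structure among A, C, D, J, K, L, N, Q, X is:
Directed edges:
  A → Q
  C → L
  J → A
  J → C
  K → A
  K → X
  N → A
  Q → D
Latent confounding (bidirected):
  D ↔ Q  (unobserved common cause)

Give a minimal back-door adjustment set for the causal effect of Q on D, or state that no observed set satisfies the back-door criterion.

desc(Q)\{Q}={D}; candidates ⊆ {A,C,J,K,L,N,X}.
Q↔D: latent back-door arc(s) into Q.
size 0: {}; under {} Q still reaches {A,C,D,J,K,L,N,X} ∋ D.
size 1: {A}, {C}, {J} …(+4); under {A} Q still reaches {D} ∋ D.
size 2: {A,C}, {A,J}, {A,K} …(+18); under {A,C} Q still reaches {D} ∋ D.
Q↔D cannot be blocked by any observed set — no back-door set.

Q→D: no observed back-door set.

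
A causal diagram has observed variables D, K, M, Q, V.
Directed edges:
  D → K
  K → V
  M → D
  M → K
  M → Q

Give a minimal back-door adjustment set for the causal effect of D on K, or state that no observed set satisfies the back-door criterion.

D→K: minimal back-door set {M}.

desc(D)\{D}={K,V}; candidates ⊆ {M,Q}.
size 0: {}; under {} D still reaches {K,M,Q,V} ∋ K.
{M}: D⊥K given {M} in G with D→· removed — back-door holds.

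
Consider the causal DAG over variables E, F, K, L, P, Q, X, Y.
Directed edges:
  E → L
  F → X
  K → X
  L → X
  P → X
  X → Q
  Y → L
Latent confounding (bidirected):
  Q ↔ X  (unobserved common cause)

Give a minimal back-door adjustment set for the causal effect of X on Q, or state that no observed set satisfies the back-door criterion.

X→Q: no observed back-door set.

desc(X)\{X}={Q}; candidates ⊆ {E,F,K,L,P,Y}.
X↔Q: latent back-door arc(s) into X.
size 0: {}; under {} X still reaches {E,F,K,L,P,Q,Y} ∋ Q.
size 1: {E}, {F}, {K} …(+3); under {E} X still reaches {F,K,L,P,Q,Y} ∋ Q.
size 2: {E,F}, {E,K}, {E,L} …(+12); under {E,F} X still reaches {K,L,P,Q,Y} ∋ Q.
X↔Q cannot be blocked by any observed set — no back-door set.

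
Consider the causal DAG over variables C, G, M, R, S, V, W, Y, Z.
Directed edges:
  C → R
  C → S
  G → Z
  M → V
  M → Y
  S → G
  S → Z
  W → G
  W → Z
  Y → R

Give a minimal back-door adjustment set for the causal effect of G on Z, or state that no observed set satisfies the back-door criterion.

G→Z: minimal back-door set {S, W}.

desc(G)\{G}={Z}; candidates ⊆ {C,M,R,S,V,W,Y}.
size 0: {}; under {} G still reaches {C,R,S,W,Z} ∋ Z.
size 1: {C}, {M}, {R} …(+4); under {C} G still reaches {S,W,Z} ∋ Z.
{S,W}: G⊥Z given {S,W} in G with G→· removed — back-door holds.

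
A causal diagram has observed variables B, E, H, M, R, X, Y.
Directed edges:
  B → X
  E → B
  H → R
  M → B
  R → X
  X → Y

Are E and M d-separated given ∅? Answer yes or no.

Bayes-Ball from E | ∅ reaches {B,X,Y}.
M ∉ reach(E|∅) ⇒ E ⊥ M | ∅.

Yes — E ⊥ M | ∅.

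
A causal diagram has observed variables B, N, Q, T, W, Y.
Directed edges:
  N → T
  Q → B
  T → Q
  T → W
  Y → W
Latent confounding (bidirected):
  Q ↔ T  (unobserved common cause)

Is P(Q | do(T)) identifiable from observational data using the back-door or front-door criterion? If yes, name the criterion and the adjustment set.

P(Q|do(T)): not identifiable (no BD/FD set).

desc(T)\{T}={B,Q,W}; candidates ⊆ {N,Y}.
T↔Q: latent back-door arc(s) into T.
size 0: {}; under {} T still reaches {B,N,Q} ∋ Q.
size 1: {N}, {Y}; under {N} T still reaches {B,Q} ∋ Q.
size 2: {N,Y}; under {N,Y} T still reaches {B,Q} ∋ Q.
T↔Q cannot be blocked by any observed set — no back-door set.
No mediator lies on a directed T→…→Q path.
Neither criterion identifies P(Q|do(T)) in this graph.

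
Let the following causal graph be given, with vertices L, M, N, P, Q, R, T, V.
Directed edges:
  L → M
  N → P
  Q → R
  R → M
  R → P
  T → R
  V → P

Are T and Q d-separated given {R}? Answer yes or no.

No — T and Q are d-connected given {R}.

Bayes-Ball from T | {R} reaches {Q}.
Q ∈ reach(T|{R}) ⇒ T ⊥̸ Q | {R}.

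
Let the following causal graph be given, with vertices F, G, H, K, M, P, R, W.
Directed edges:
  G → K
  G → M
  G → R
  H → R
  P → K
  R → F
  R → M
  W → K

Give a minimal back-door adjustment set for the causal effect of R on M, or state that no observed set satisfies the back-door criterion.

R→M: minimal back-door set {G}.

desc(R)\{R}={F,M}; candidates ⊆ {G,H,K,P,W}.
size 0: {}; under {} R still reaches {G,H,K,M} ∋ M.
{G}: R⊥M given {G} in G with R→· removed — back-door holds.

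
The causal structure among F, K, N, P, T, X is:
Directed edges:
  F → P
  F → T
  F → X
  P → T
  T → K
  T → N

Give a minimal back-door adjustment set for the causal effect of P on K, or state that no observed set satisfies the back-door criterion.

desc(P)\{P}={K,N,T}; candidates ⊆ {F,X}.
size 0: {}; under {} P still reaches {F,K,N,T,X} ∋ K.
{F}: P⊥K given {F} in G with P→· removed — back-door holds.

P→K: minimal back-door set {F}.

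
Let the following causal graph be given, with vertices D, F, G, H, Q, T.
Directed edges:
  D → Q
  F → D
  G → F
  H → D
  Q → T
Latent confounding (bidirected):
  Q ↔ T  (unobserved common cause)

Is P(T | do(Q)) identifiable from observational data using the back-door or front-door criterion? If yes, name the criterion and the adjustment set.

P(T|do(Q)): not identifiable (no BD/FD set).

desc(Q)\{Q}={T}; candidates ⊆ {D,F,G,H}.
Q↔T: latent back-door arc(s) into Q.
size 0: {}; under {} Q still reaches {D,F,G,H,T} ∋ T.
size 1: {D}, {F}, {G} …(+1); under {D} Q still reaches {T} ∋ T.
size 2: {D,F}, {D,G}, {D,H} …(+3); under {D,F} Q still reaches {T} ∋ T.
Q↔T cannot be blocked by any observed set — no back-door set.
No mediator lies on a directed Q→…→T path.
Neither criterion identifies P(T|do(Q)) in this graph.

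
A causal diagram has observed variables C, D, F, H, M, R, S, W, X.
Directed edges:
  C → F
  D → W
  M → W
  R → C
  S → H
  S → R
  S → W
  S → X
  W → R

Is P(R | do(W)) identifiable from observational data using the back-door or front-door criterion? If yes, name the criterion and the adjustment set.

desc(W)\{W}={C,F,R}; candidates ⊆ {D,H,M,S,X}.
size 0: {}; under {} W still reaches {C,D,F,H,M,R,S,X} ∋ R.
{S}: W⊥R given {S} in G with W→· removed — back-door holds.
P(R|do(W)) = Σ_{S} P(R|W,S)·P(S).

P(R|do(W)): backdoor, adjust for {S}.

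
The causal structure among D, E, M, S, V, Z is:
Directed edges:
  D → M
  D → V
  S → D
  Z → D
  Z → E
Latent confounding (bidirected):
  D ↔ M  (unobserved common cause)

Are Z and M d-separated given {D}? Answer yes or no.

No — Z and M are d-connected given {D}.

Bayes-Ball from Z | {D} reaches {E,M,S}.
M ∈ reach(Z|{D}) ⇒ Z ⊥̸ M | {D}.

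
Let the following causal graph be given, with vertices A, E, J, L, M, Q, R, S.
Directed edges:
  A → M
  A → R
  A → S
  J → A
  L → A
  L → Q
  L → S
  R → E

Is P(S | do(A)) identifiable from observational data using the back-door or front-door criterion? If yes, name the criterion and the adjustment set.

desc(A)\{A}={E,M,R,S}; candidates ⊆ {J,L,Q}.
size 0: {}; under {} A still reaches {J,L,Q,S} ∋ S.
{L}: A⊥S given {L} in G with A→· removed — back-door holds.
P(S|do(A)) = Σ_{L} P(S|A,L)·P(L).

P(S|do(A)): backdoor, adjust for {L}.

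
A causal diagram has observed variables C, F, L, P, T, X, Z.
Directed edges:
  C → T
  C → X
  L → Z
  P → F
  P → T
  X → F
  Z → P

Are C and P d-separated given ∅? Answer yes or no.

Yes — C ⊥ P | ∅.

Bayes-Ball from C | ∅ reaches {F,T,X}.
P ∉ reach(C|∅) ⇒ C ⊥ P | ∅.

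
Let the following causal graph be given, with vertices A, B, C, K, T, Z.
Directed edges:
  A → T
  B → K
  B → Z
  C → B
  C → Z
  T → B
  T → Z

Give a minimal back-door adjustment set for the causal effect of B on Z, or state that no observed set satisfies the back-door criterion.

B→Z: minimal back-door set {C, T}.

desc(B)\{B}={K,Z}; candidates ⊆ {A,C,T}.
size 0: {}; under {} B still reaches {A,C,T,Z} ∋ Z.
size 1: {A}, {C}, {T}; under {A} B still reaches {C,T,Z} ∋ Z.
{C,T}: B⊥Z given {C,T} in G with B→· removed — back-door holds.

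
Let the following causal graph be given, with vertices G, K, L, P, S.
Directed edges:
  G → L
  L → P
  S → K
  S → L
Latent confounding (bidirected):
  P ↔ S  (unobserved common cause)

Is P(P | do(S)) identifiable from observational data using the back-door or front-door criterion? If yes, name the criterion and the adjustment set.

P(P|do(S)): frontdoor, adjust for {L}.

desc(S)\{S}={K,L,P}; candidates ⊆ {G}.
S↔P: latent back-door arc(s) into S.
size 0: {}; under {} S still reaches {P} ∋ P.
size 1: {G}; under {G} S still reaches {P} ∋ P.
S↔P cannot be blocked by any observed set — no back-door set.
{L}: (i) intercepts every directed S→P path; (ii) no back-door S→{L}; (iii) {S} blocks every back-door {L}→P. Front-door holds.
P(P|do(S)) = Σ_{L} P(L|S) Σ_{S'} P(P|L,S')P(S').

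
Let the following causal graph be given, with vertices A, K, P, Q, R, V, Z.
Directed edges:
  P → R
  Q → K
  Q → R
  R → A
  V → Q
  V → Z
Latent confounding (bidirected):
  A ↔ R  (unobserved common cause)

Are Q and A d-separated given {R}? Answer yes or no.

Bayes-Ball from Q | {R} reaches {A,K,P,V,Z}.
A ∈ reach(Q|{R}) ⇒ Q ⊥̸ A | {R}.

No — Q and A are d-connected given {R}.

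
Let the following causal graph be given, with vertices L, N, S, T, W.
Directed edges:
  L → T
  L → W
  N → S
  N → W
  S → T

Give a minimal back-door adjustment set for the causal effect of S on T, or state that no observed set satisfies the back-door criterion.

desc(S)\{S}={T}; candidates ⊆ {L,N,W}.
∅: S⊥T given ∅ in G with S→· removed — back-door holds.

S→T: minimal back-door set ∅.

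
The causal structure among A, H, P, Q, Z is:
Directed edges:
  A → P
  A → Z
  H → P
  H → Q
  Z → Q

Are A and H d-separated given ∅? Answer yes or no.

Bayes-Ball from A | ∅ reaches {P,Q,Z}.
H ∉ reach(A|∅) ⇒ A ⊥ H | ∅.

Yes — A ⊥ H | ∅.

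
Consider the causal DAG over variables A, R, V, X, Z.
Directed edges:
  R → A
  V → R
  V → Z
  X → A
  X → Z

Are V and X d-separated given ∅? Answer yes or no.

Yes — V ⊥ X | ∅.

Bayes-Ball from V | ∅ reaches {A,R,Z}.
X ∉ reach(V|∅) ⇒ V ⊥ X | ∅.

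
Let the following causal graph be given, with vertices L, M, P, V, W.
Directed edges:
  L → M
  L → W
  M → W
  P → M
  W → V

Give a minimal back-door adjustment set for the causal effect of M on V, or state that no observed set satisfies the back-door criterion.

M→V: minimal back-door set {L}.

desc(M)\{M}={V,W}; candidates ⊆ {L,P}.
size 0: {}; under {} M still reaches {L,P,V,W} ∋ V.
{L}: M⊥V given {L} in G with M→· removed — back-door holds.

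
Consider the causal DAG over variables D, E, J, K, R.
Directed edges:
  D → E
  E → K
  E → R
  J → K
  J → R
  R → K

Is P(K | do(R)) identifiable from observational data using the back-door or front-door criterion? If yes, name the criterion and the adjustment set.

P(K|do(R)): backdoor, adjust for {E, J}.

desc(R)\{R}={K}; candidates ⊆ {D,E,J}.
size 0: {}; under {} R still reaches {D,E,J,K} ∋ K.
size 1: {D}, {E}, {J}; under {D} R still reaches {E,J,K} ∋ K.
{E,J}: R⊥K given {E,J} in G with R→· removed — back-door holds.
P(K|do(R)) = Σ_{E,J} P(K|R,E,J)·P(E,J).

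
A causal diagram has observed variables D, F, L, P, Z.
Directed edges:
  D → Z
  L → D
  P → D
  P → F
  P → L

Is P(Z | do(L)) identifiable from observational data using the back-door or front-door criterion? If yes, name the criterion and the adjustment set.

desc(L)\{L}={D,Z}; candidates ⊆ {F,P}.
size 0: {}; under {} L still reaches {D,F,P,Z} ∋ Z.
{P}: L⊥Z given {P} in G with L→· removed — back-door holds.
P(Z|do(L)) = Σ_{P} P(Z|L,P)·P(P).

P(Z|do(L)): backdoor, adjust for {P}.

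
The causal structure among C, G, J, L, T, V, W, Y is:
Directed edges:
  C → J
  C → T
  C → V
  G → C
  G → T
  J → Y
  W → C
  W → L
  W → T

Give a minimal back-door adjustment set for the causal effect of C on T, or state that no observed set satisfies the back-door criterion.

C→T: minimal back-door set {G, W}.

desc(C)\{C}={J,T,V,Y}; candidates ⊆ {G,L,W}.
size 0: {}; under {} C still reaches {G,L,T,W} ∋ T.
size 1: {G}, {L}, {W}; under {G} C still reaches {L,T,W} ∋ T.
{G,W}: C⊥T given {G,W} in G with C→· removed — back-door holds.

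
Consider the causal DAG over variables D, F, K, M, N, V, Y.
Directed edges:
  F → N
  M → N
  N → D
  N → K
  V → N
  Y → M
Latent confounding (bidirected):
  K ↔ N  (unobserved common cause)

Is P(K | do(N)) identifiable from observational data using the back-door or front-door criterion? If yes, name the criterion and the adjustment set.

P(K|do(N)): not identifiable (no BD/FD set).

desc(N)\{N}={D,K}; candidates ⊆ {F,M,V,Y}.
N↔K: latent back-door arc(s) into N.
size 0: {}; under {} N still reaches {F,K,M,V,Y} ∋ K.
size 1: {F}, {M}, {V} …(+1); under {F} N still reaches {K,M,V,Y} ∋ K.
size 2: {F,M}, {F,V}, {F,Y} …(+3); under {F,M} N still reaches {K,V} ∋ K.
N↔K cannot be blocked by any observed set — no back-door set.
No mediator lies on a directed N→…→K path.
Neither criterion identifies P(K|do(N)) in this graph.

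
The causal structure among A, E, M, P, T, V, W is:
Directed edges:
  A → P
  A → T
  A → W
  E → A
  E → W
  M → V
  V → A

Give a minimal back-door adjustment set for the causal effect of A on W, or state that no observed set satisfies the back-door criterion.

desc(A)\{A}={P,T,W}; candidates ⊆ {E,M,V}.
size 0: {}; under {} A still reaches {E,M,V,W} ∋ W.
{E}: A⊥W given {E} in G with A→· removed — back-door holds.

A→W: minimal back-door set {E}.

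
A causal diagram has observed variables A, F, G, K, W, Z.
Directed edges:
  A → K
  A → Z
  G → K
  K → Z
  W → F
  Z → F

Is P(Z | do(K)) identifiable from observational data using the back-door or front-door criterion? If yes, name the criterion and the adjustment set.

desc(K)\{K}={F,Z}; candidates ⊆ {A,G,W}.
size 0: {}; under {} K still reaches {A,F,G,Z} ∋ Z.
{A}: K⊥Z given {A} in G with K→· removed — back-door holds.
P(Z|do(K)) = Σ_{A} P(Z|K,A)·P(A).

P(Z|do(K)): backdoor, adjust for {A}.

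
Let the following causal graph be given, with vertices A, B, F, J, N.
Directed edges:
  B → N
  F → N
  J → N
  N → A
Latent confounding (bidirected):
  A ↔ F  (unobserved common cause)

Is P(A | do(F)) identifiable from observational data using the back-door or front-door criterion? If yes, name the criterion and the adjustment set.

desc(F)\{F}={A,N}; candidates ⊆ {B,J}.
F↔A: latent back-door arc(s) into F.
size 0: {}; under {} F still reaches {A} ∋ A.
size 1: {B}, {J}; under {B} F still reaches {A} ∋ A.
size 2: {B,J}; under {B,J} F still reaches {A} ∋ A.
F↔A cannot be blocked by any observed set — no back-door set.
{N}: (i) intercepts every directed F→A path; (ii) no back-door F→{N}; (iii) {F} blocks every back-door {N}→A. Front-door holds.
P(A|do(F)) = Σ_{N} P(N|F) Σ_{F'} P(A|N,F')P(F').

P(A|do(F)): frontdoor, adjust for {N}.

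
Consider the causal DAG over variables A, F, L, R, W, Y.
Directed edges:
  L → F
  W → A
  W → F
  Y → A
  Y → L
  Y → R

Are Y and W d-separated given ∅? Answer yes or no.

Bayes-Ball from Y | ∅ reaches {A,F,L,R}.
W ∉ reach(Y|∅) ⇒ Y ⊥ W | ∅.

Yes — Y ⊥ W | ∅.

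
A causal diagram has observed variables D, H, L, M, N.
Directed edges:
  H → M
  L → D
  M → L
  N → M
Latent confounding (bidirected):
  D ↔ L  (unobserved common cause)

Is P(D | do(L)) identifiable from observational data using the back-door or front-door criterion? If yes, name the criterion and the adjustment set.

P(D|do(L)): not identifiable (no BD/FD set).

desc(L)\{L}={D}; candidates ⊆ {H,M,N}.
L↔D: latent back-door arc(s) into L.
size 0: {}; under {} L still reaches {D,H,M,N} ∋ D.
size 1: {H}, {M}, {N}; under {H} L still reaches {D,M,N} ∋ D.
size 2: {H,M}, {H,N}, {M,N}; under {H,M} L still reaches {D} ∋ D.
L↔D cannot be blocked by any observed set — no back-door set.
No mediator lies on a directed L→…→D path.
Neither criterion identifies P(D|do(L)) in this graph.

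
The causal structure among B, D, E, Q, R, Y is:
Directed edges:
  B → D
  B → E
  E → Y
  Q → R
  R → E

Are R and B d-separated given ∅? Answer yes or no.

Bayes-Ball from R | ∅ reaches {E,Q,Y}.
B ∉ reach(R|∅) ⇒ R ⊥ B | ∅.

Yes — R ⊥ B | ∅.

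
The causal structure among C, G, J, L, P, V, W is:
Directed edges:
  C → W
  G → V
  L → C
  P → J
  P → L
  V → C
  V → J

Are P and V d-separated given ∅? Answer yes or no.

Yes — P ⊥ V | ∅.

Bayes-Ball from P | ∅ reaches {C,J,L,W}.
V ∉ reach(P|∅) ⇒ P ⊥ V | ∅.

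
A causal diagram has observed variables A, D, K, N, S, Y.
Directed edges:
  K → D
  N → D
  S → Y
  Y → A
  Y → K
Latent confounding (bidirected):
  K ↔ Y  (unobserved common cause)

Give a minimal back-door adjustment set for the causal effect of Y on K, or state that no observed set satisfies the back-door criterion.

desc(Y)\{Y}={A,D,K}; candidates ⊆ {N,S}.
Y↔K: latent back-door arc(s) into Y.
size 0: {}; under {} Y still reaches {D,K,S} ∋ K.
size 1: {N}, {S}; under {N} Y still reaches {D,K,S} ∋ K.
size 2: {N,S}; under {N,S} Y still reaches {D,K} ∋ K.
Y↔K cannot be blocked by any observed set — no back-door set.

Y→K: no observed back-door set.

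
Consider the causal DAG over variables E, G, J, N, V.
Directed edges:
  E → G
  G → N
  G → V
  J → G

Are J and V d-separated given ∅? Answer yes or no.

No — J and V are d-connected given ∅.

Bayes-Ball from J | ∅ reaches {G,N,V}.
V ∈ reach(J|∅) ⇒ J ⊥̸ V | ∅.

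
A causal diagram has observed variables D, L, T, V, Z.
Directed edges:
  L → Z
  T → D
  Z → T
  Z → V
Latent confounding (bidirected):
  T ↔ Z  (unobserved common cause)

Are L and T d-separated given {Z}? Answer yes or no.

No — L and T are d-connected given {Z}.

Bayes-Ball from L | {Z} reaches {D,T}.
T ∈ reach(L|{Z}) ⇒ L ⊥̸ T | {Z}.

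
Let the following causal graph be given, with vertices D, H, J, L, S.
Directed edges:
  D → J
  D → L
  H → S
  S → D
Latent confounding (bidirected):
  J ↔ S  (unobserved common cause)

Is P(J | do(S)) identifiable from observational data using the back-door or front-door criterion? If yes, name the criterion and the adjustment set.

desc(S)\{S}={D,J,L}; candidates ⊆ {H}.
S↔J: latent back-door arc(s) into S.
size 0: {}; under {} S still reaches {H,J} ∋ J.
size 1: {H}; under {H} S still reaches {J} ∋ J.
S↔J cannot be blocked by any observed set — no back-door set.
{D}: (i) intercepts every directed S→J path; (ii) no back-door S→{D}; (iii) {S} blocks every back-door {D}→J. Front-door holds.
P(J|do(S)) = Σ_{D} P(D|S) Σ_{S'} P(J|D,S')P(S').

P(J|do(S)): frontdoor, adjust for {D}.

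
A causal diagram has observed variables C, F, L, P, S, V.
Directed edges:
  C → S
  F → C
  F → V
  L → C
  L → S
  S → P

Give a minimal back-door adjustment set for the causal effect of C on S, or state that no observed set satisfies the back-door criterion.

C→S: minimal back-door set {L}.

desc(C)\{C}={P,S}; candidates ⊆ {F,L,V}.
size 0: {}; under {} C still reaches {F,L,P,S,V} ∋ S.
{L}: C⊥S given {L} in G with C→· removed — back-door holds.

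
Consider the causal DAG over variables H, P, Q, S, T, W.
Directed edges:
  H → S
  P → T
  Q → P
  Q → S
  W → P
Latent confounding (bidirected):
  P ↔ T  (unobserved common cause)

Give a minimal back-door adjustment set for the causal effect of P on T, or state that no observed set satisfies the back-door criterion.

P→T: no observed back-door set.

desc(P)\{P}={T}; candidates ⊆ {H,Q,S,W}.
P↔T: latent back-door arc(s) into P.
size 0: {}; under {} P still reaches {Q,S,T,W} ∋ T.
size 1: {H}, {Q}, {S} …(+1); under {H} P still reaches {Q,S,T,W} ∋ T.
size 2: {H,Q}, {H,S}, {H,W} …(+3); under {H,Q} P still reaches {T,W} ∋ T.
P↔T cannot be blocked by any observed set — no back-door set.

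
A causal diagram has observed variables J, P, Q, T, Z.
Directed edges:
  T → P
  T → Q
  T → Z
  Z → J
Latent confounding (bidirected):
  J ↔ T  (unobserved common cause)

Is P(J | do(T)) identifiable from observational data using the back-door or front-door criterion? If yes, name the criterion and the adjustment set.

P(J|do(T)): frontdoor, adjust for {Z}.

desc(T)\{T}={J,P,Q,Z}; candidates ⊆ {—}.
T↔J: latent back-door arc(s) into T.
size 0: {}; under {} T still reaches {J} ∋ J.
T↔J cannot be blocked by any observed set — no back-door set.
{Z}: (i) intercepts every directed T→J path; (ii) no back-door T→{Z}; (iii) {T} blocks every back-door {Z}→J. Front-door holds.
P(J|do(T)) = Σ_{Z} P(Z|T) Σ_{T'} P(J|Z,T')P(T').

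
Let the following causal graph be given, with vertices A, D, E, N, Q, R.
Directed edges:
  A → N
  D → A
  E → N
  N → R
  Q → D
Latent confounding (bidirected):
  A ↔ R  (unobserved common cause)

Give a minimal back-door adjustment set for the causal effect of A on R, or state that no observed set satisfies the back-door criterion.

A→R: no observed back-door set.

desc(A)\{A}={N,R}; candidates ⊆ {D,E,Q}.
A↔R: latent back-door arc(s) into A.
size 0: {}; under {} A still reaches {D,Q,R} ∋ R.
size 1: {D}, {E}, {Q}; under {D} A still reaches {R} ∋ R.
size 2: {D,E}, {D,Q}, {E,Q}; under {D,E} A still reaches {R} ∋ R.
A↔R cannot be blocked by any observed set — no back-door set.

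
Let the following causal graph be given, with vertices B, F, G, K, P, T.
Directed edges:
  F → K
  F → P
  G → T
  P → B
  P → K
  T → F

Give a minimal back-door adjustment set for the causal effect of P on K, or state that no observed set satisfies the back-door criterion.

P→K: minimal back-door set {F}.

desc(P)\{P}={B,K}; candidates ⊆ {F,G,T}.
size 0: {}; under {} P still reaches {F,G,K,T} ∋ K.
{F}: P⊥K given {F} in G with P→· removed — back-door holds.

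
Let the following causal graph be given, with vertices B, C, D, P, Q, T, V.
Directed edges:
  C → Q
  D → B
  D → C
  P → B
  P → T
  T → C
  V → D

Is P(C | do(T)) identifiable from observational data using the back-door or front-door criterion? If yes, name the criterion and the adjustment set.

desc(T)\{T}={C,Q}; candidates ⊆ {B,D,P,V}.
∅: T⊥C given ∅ in G with T→· removed — back-door holds.
P(C|do(T)) = P(C|T) — no adjustment needed.

P(C|do(T)): backdoor, adjust for ∅.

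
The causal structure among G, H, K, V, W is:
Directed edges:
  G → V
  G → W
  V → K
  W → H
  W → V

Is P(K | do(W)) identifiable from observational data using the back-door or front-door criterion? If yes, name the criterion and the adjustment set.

desc(W)\{W}={H,K,V}; candidates ⊆ {G}.
size 0: {}; under {} W still reaches {G,K,V} ∋ K.
{G}: W⊥K given {G} in G with W→· removed — back-door holds.
P(K|do(W)) = Σ_{G} P(K|W,G)·P(G).

P(K|do(W)): backdoor, adjust for {G}.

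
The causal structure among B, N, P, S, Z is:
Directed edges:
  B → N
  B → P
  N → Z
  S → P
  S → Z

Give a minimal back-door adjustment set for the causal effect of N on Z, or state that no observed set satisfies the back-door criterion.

N→Z: minimal back-door set ∅.

desc(N)\{N}={Z}; candidates ⊆ {B,P,S}.
∅: N⊥Z given ∅ in G with N→· removed — back-door holds.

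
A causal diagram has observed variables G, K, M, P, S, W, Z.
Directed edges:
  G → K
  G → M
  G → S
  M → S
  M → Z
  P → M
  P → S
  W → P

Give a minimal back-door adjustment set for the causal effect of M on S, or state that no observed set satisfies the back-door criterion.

M→S: minimal back-door set {G, P}.

desc(M)\{M}={S,Z}; candidates ⊆ {G,K,P,W}.
size 0: {}; under {} M still reaches {G,K,P,S,W} ∋ S.
size 1: {G}, {K}, {P} …(+1); under {G} M still reaches {P,S,W} ∋ S.
{G,P}: M⊥S given {G,P} in G with M→· removed — back-door holds.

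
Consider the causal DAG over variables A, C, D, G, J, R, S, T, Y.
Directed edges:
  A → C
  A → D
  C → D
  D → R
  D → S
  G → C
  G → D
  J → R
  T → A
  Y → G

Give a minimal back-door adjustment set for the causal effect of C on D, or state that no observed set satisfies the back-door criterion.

desc(C)\{C}={D,R,S}; candidates ⊆ {A,G,J,T,Y}.
size 0: {}; under {} C still reaches {A,D,G,R,S,T,Y} ∋ D.
size 1: {A}, {G}, {J} …(+2); under {A} C still reaches {D,G,R,S,Y} ∋ D.
{A,G}: C⊥D given {A,G} in G with C→· removed — back-door holds.

C→D: minimal back-door set {A, G}.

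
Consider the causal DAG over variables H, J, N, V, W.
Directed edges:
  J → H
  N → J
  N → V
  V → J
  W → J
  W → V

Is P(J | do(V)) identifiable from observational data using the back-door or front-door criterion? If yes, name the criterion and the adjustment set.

P(J|do(V)): backdoor, adjust for {N, W}.

desc(V)\{V}={H,J}; candidates ⊆ {N,W}.
size 0: {}; under {} V still reaches {H,J,N,W} ∋ J.
size 1: {N}, {W}; under {N} V still reaches {H,J,W} ∋ J.
{N,W}: V⊥J given {N,W} in G with V→· removed — back-door holds.
P(J|do(V)) = Σ_{N,W} P(J|V,N,W)·P(N,W).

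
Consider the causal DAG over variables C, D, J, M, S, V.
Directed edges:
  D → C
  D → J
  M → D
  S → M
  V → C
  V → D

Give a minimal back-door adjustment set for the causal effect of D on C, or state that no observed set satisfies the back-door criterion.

D→C: minimal back-door set {V}.

desc(D)\{D}={C,J}; candidates ⊆ {M,S,V}.
size 0: {}; under {} D still reaches {C,M,S,V} ∋ C.
{V}: D⊥C given {V} in G with D→· removed — back-door holds.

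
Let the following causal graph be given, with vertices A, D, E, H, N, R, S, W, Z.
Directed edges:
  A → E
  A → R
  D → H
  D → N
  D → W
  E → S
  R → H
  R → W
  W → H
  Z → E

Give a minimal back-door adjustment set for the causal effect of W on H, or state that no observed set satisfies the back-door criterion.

desc(W)\{W}={H}; candidates ⊆ {A,D,E,N,R,S,Z}.
size 0: {}; under {} W still reaches {A,D,E,H,N,R,S} ∋ H.
size 1: {A}, {D}, {E} …(+4); under {A} W still reaches {D,H,N,R} ∋ H.
{D,R}: W⊥H given {D,R} in G with W→· removed — back-door holds.

W→H: minimal back-door set {D, R}.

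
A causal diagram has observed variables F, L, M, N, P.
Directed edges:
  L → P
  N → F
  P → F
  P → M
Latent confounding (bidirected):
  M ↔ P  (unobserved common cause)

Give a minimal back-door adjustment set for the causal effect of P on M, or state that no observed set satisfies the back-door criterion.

desc(P)\{P}={F,M}; candidates ⊆ {L,N}.
P↔M: latent back-door arc(s) into P.
size 0: {}; under {} P still reaches {L,M} ∋ M.
size 1: {L}, {N}; under {L} P still reaches {M} ∋ M.
size 2: {L,N}; under {L,N} P still reaches {M} ∋ M.
P↔M cannot be blocked by any observed set — no back-door set.

P→M: no observed back-door set.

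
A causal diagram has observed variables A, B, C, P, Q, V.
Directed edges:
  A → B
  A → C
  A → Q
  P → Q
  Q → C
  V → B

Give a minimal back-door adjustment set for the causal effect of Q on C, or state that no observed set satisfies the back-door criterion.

Q→C: minimal back-door set {A}.

desc(Q)\{Q}={C}; candidates ⊆ {A,B,P,V}.
size 0: {}; under {} Q still reaches {A,B,C,P} ∋ C.
{A}: Q⊥C given {A} in G with Q→· removed — back-door holds.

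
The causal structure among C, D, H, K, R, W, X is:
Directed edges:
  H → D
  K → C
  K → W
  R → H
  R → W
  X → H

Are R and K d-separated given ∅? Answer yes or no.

Yes — R ⊥ K | ∅.

Bayes-Ball from R | ∅ reaches {D,H,W}.
K ∉ reach(R|∅) ⇒ R ⊥ K | ∅.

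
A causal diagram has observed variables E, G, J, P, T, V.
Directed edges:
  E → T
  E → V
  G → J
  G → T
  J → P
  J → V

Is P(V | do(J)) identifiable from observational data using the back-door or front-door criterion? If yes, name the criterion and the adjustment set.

P(V|do(J)): backdoor, adjust for ∅.

desc(J)\{J}={P,V}; candidates ⊆ {E,G,T}.
∅: J⊥V given ∅ in G with J→· removed — back-door holds.
P(V|do(J)) = P(V|J) — no adjustment needed.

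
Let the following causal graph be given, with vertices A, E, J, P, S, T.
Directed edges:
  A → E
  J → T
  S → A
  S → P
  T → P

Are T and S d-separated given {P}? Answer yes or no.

No — T and S are d-connected given {P}.

Bayes-Ball from T | {P} reaches {A,E,J,S}.
S ∈ reach(T|{P}) ⇒ T ⊥̸ S | {P}.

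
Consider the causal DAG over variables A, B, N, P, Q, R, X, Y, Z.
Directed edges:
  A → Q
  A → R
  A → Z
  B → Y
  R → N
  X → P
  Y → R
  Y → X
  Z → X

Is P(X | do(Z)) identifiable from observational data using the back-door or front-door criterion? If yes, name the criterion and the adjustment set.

P(X|do(Z)): backdoor, adjust for ∅.

desc(Z)\{Z}={P,X}; candidates ⊆ {A,B,N,Q,R,Y}.
∅: Z⊥X given ∅ in G with Z→· removed — back-door holds.
P(X|do(Z)) = P(X|Z) — no adjustment needed.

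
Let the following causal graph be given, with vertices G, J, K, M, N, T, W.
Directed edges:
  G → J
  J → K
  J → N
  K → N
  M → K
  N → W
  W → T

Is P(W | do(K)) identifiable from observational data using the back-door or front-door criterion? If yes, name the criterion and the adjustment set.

desc(K)\{K}={N,T,W}; candidates ⊆ {G,J,M}.
size 0: {}; under {} K still reaches {G,J,M,N,T,W} ∋ W.
{J}: K⊥W given {J} in G with K→· removed — back-door holds.
P(W|do(K)) = Σ_{J} P(W|K,J)·P(J).

P(W|do(K)): backdoor, adjust for {J}.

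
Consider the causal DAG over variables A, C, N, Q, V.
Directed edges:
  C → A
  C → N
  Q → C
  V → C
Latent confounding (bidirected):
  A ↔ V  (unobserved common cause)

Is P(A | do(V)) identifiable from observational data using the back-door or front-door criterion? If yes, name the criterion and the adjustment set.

desc(V)\{V}={A,C,N}; candidates ⊆ {Q}.
V↔A: latent back-door arc(s) into V.
size 0: {}; under {} V still reaches {A} ∋ A.
size 1: {Q}; under {Q} V still reaches {A} ∋ A.
V↔A cannot be blocked by any observed set — no back-door set.
{C}: (i) intercepts every directed V→A path; (ii) no back-door V→{C}; (iii) {V} blocks every back-door {C}→A. Front-door holds.
P(A|do(V)) = Σ_{C} P(C|V) Σ_{V'} P(A|C,V')P(V').

P(A|do(V)): frontdoor, adjust for {C}.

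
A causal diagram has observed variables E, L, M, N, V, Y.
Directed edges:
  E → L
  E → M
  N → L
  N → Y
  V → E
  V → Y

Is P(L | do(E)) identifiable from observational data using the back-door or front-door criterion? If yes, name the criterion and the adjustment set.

P(L|do(E)): backdoor, adjust for ∅.

desc(E)\{E}={L,M}; candidates ⊆ {N,V,Y}.
∅: E⊥L given ∅ in G with E→· removed — back-door holds.
P(L|do(E)) = P(L|E) — no adjustment needed.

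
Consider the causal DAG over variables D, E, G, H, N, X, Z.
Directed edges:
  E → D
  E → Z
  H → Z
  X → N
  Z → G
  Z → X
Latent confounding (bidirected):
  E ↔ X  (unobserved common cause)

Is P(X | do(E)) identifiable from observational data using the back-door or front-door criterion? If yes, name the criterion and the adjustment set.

desc(E)\{E}={D,G,N,X,Z}; candidates ⊆ {H}.
E↔X: latent back-door arc(s) into E.
size 0: {}; under {} E still reaches {N,X} ∋ X.
size 1: {H}; under {H} E still reaches {N,X} ∋ X.
E↔X cannot be blocked by any observed set — no back-door set.
{Z}: (i) intercepts every directed E→X path; (ii) no back-door E→{Z}; (iii) {E} blocks every back-door {Z}→X. Front-door holds.
P(X|do(E)) = Σ_{Z} P(Z|E) Σ_{E'} P(X|Z,E')P(E').

P(X|do(E)): frontdoor, adjust for {Z}.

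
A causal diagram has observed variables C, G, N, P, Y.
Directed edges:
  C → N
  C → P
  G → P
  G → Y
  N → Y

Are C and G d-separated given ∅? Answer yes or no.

Bayes-Ball from C | ∅ reaches {N,P,Y}.
G ∉ reach(C|∅) ⇒ C ⊥ G | ∅.

Yes — C ⊥ G | ∅.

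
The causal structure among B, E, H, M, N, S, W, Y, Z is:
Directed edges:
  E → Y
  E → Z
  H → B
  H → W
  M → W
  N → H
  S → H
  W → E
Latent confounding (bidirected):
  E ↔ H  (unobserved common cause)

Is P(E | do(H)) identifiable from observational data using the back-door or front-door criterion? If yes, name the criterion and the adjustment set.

desc(H)\{H}={B,E,W,Y,Z}; candidates ⊆ {M,N,S}.
H↔E: latent back-door arc(s) into H.
size 0: {}; under {} H still reaches {E,N,S,Y,Z} ∋ E.
size 1: {M}, {N}, {S}; under {M} H still reaches {E,N,S,Y,Z} ∋ E.
size 2: {M,N}, {M,S}, {N,S}; under {M,N} H still reaches {E,S,Y,Z} ∋ E.
H↔E cannot be blocked by any observed set — no back-door set.
{W}: (i) intercepts every directed H→E path; (ii) no back-door H→{W}; (iii) {H} blocks every back-door {W}→E. Front-door holds.
P(E|do(H)) = Σ_{W} P(W|H) Σ_{H'} P(E|W,H')P(H').

P(E|do(H)): frontdoor, adjust for {W}.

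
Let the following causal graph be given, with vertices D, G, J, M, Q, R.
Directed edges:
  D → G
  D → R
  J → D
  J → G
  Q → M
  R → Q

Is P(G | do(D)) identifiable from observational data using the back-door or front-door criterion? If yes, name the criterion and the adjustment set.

desc(D)\{D}={G,M,Q,R}; candidates ⊆ {J}.
size 0: {}; under {} D still reaches {G,J} ∋ G.
{J}: D⊥G given {J} in G with D→· removed — back-door holds.
P(G|do(D)) = Σ_{J} P(G|D,J)·P(J).

P(G|do(D)): backdoor, adjust for {J}.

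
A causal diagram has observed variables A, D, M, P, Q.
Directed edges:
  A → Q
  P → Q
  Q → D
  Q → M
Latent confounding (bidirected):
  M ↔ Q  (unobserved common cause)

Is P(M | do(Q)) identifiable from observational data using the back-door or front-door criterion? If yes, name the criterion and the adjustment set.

P(M|do(Q)): not identifiable (no BD/FD set).

desc(Q)\{Q}={D,M}; candidates ⊆ {A,P}.
Q↔M: latent back-door arc(s) into Q.
size 0: {}; under {} Q still reaches {A,M,P} ∋ M.
size 1: {A}, {P}; under {A} Q still reaches {M,P} ∋ M.
size 2: {A,P}; under {A,P} Q still reaches {M} ∋ M.
Q↔M cannot be blocked by any observed set — no back-door set.
No mediator lies on a directed Q→…→M path.
Neither criterion identifies P(M|do(Q)) in this graph.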